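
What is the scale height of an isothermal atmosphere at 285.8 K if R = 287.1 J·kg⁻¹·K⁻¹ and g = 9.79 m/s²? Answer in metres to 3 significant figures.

The scale height of an isothermal atmosphere is H = RT/g.
H = 287.1 × 285.8 / 9.79 = 82053/9.79 = 8381.3 m.

H ≈ 8380 m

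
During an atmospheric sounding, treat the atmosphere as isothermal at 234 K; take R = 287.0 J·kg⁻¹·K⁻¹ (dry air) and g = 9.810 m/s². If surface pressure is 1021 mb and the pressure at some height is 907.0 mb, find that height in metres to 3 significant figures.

z ≈ 811 m

Scale height: H = RT/g = 287.0 × 234 / 9.810 = 6845.9 m.
Invert the barometric formula: z = H ln(P₀/P).
P₀/P = 1021/907.0 = 1.1257; ln(1.1257) = 0.11841.
z = 6845.9 × 0.11841 = 810.62 m.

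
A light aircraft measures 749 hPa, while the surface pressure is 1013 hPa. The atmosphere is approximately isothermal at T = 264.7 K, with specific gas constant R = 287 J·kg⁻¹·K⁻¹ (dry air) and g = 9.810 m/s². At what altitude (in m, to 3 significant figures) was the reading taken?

z ≈ 2340 m

Scale height: H = RT/g = 287 × 264.7 / 9.810 = 7744.0 m.
Invert the barometric formula: z = H ln(P₀/P).
P₀/P = 1013/749 = 1.3525; ln(1.3525) = 0.30195.
z = 7744.0 × 0.30195 = 2338.3 m.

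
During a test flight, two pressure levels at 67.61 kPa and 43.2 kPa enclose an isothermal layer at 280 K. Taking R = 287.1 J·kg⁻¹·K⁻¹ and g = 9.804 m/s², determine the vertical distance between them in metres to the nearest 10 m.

Hypsometric equation: Δz = (R T̄/g) ln(P₁/P₂).
R T̄/g = 287.1 × 280 / 9.804 = 8199.5 m.
ln(67.61/43.2) = ln(1.5650) = 0.44789.
Δz = 8199.5 × 0.44789 = 3672.5 m.

Δz ≈ 3670 m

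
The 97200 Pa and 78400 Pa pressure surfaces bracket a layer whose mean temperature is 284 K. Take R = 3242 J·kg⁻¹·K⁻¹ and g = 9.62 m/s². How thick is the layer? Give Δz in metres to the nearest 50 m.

Hypsometric equation: Δz = (R T̄/g) ln(P₁/P₂).
R T̄/g = 3242 × 284 / 9.62 = 95710 m.
ln(97200/78400) = ln(1.2398) = 0.21495.
Δz = 95710 × 0.21495 = 20573 m.

Δz ≈ 20550 m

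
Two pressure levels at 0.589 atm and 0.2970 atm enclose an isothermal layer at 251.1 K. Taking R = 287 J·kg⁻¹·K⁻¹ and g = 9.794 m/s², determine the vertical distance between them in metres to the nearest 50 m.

Hypsometric equation: Δz = (R T̄/g) ln(P₁/P₂).
R T̄/g = 287 × 251.1 / 9.794 = 7358.1 m.
ln(0.589/0.2970) = ln(1.9832) = 0.68471.
Δz = 7358.1 × 0.68471 = 5038.2 m.

Δz ≈ 5050 m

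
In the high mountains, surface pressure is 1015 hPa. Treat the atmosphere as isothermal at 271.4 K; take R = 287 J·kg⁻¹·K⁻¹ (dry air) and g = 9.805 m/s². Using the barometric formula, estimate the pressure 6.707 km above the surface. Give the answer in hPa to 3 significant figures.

Scale height: H = RT/g = 287 × 271.4 / 9.805 = 7944.1 m.
Barometric formula: P = P₀ exp(−z/H).
z/H = 6707.0/7944.1 = 0.84427; exp(−0.84427) = 0.42987.
P = 1015 × 0.42987 = 436.32 hPa.

P ≈ 436 hPa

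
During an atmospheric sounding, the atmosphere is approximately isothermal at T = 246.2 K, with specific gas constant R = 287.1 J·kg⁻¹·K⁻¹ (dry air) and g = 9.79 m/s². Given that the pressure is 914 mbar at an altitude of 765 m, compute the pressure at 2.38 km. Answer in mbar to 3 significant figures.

P ≈ 731 mbar

Scale height: H = RT/g = 287.1 × 246.2 / 9.79 = 7220.0 m.
Between two levels, P₂ = P₁ exp(−Δz/H) with Δz = z₂ − z₁.
Δz = 2380.0 − 765.00 = 1615.0 m; Δz/H = 1615.0/7220.0 = 0.22368.
P₂ = 914 × exp(−0.22368) = 914 × 0.79957 = 730.81 mbar.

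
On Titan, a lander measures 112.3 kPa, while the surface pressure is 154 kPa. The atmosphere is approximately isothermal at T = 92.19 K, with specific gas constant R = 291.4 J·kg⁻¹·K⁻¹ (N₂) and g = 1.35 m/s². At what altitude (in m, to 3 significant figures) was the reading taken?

Scale height: H = RT/g = 291.4 × 92.19 / 1.35 = 19899 m.
Invert the barometric formula: z = H ln(P₀/P).
P₀/P = 154/112.3 = 1.3713; ln(1.3713) = 0.31576.
z = 19899 × 0.31576 = 6283.3 m.

z ≈ 6280 m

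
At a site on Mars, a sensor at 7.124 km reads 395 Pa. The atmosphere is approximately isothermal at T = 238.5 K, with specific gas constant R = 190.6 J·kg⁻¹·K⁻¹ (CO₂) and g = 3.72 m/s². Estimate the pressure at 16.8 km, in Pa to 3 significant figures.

Scale height: H = RT/g = 190.6 × 238.5 / 3.72 = 12220 m.
Between two levels, P₂ = P₁ exp(−Δz/H) with Δz = z₂ − z₁.
Δz = 16800 − 7124.0 = 9676.0 m; Δz/H = 9676.0/12220 = 0.79182.
P₂ = 395 × exp(−0.79182) = 395 × 0.45302 = 178.94 Pa.

P ≈ 179 Pa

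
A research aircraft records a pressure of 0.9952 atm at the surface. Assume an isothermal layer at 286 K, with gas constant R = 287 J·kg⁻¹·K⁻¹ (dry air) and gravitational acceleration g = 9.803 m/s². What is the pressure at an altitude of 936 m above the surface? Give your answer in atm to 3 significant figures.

Scale height: H = RT/g = 287 × 286 / 9.803 = 8373.2 m.
Barometric formula: P = P₀ exp(−z/H).
z/H = 936.00/8373.2 = 0.11179; exp(−0.11179) = 0.89423.
P = 0.9952 × 0.89423 = 0.88994 atm.

P ≈ 0.890 atm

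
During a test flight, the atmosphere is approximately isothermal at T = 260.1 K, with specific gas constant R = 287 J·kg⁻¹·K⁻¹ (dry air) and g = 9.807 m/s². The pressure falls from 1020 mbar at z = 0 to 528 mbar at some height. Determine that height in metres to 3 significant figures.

Scale height: H = RT/g = 287 × 260.1 / 9.807 = 7611.8 m.
Invert the barometric formula: z = H ln(P₀/P).
P₀/P = 1020/528 = 1.9318; ln(1.9318) = 0.65845.
z = 7611.8 × 0.65845 = 5012.0 m.

z ≈ 5010 m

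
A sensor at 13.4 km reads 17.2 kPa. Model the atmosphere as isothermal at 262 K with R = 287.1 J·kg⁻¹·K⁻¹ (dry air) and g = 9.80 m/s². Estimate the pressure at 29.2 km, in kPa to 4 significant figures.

P ≈ 2.196 kPa

Scale height: H = RT/g = 287.1 × 262 / 9.80 = 7675.5 m.
Between two levels, P₂ = P₁ exp(−Δz/H) with Δz = z₂ − z₁.
Δz = 29200 − 13400 = 15800 m; Δz/H = 15800/7675.5 = 2.0585.
P₂ = 17.2 × exp(−2.0585) = 17.2 × 0.12765 = 2.1956 kPa.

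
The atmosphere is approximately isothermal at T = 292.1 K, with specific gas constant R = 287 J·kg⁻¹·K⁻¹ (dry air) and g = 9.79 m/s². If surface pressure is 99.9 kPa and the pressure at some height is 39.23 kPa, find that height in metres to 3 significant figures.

z ≈ 8000 m

Scale height: H = RT/g = 287 × 292.1 / 9.79 = 8563.1 m.
Invert the barometric formula: z = H ln(P₀/P).
P₀/P = 99.9/39.23 = 2.5465; ln(2.5465) = 0.93472.
z = 8563.1 × 0.93472 = 8004.1 m.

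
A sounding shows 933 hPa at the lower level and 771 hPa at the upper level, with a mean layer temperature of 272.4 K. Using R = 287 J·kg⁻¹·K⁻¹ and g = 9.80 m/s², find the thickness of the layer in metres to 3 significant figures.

Δz ≈ 1520 m

Hypsometric equation: Δz = (R T̄/g) ln(P₁/P₂).
R T̄/g = 287 × 272.4 / 9.80 = 7977.4 m.
ln(933/771) = ln(1.2101) = 0.19070.
Δz = 7977.4 × 0.19070 = 1521.3 m.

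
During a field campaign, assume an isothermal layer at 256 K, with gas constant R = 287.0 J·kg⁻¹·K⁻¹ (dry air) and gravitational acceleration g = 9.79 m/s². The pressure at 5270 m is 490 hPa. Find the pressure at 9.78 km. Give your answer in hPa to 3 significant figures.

P ≈ 269 hPa

Scale height: H = RT/g = 287.0 × 256 / 9.79 = 7504.8 m.
Between two levels, P₂ = P₁ exp(−Δz/H) with Δz = z₂ − z₁.
Δz = 9780.0 − 5270.0 = 4510.0 m; Δz/H = 4510.0/7504.8 = 0.60095.
P₂ = 490 × exp(−0.60095) = 490 × 0.54829 = 268.66 hPa.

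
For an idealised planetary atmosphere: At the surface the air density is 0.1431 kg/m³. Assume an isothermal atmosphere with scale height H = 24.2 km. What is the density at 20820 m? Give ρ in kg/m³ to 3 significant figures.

ρ ≈ 0.0605 kg/m³

In an isothermal atmosphere, density decays like pressure: ρ = ρ₀ exp(−z/H).
z/H = 20820/24200 = 0.86033; exp(−0.86033) = 0.42302.
ρ = 0.1431 × 0.42302 = 0.060534 kg/m³.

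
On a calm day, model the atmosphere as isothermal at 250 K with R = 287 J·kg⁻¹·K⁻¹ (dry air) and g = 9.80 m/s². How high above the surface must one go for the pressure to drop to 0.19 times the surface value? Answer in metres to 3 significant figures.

Scale height: H = RT/g = 287 × 250 / 9.80 = 7321.4 m.
Set P/P₀ = exp(−z/H) = 0.19, so z = −H ln(0.19).
−ln(0.19) = 1.6607; z = 7321.4 × 1.6607 = 12159 m.

z ≈ 12200 m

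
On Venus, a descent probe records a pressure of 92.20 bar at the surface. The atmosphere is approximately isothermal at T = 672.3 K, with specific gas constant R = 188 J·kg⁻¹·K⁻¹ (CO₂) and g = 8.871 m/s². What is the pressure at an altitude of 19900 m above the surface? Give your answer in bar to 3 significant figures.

Scale height: H = RT/g = 188 × 672.3 / 8.871 = 14248 m.
Barometric formula: P = P₀ exp(−z/H).
z/H = 19900/14248 = 1.3967; exp(−1.3967) = 0.24741.
P = 92.20 × 0.24741 = 22.811 bar.

P ≈ 22.8 bar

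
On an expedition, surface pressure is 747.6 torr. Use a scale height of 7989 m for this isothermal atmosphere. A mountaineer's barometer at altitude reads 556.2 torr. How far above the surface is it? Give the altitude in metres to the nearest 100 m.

Invert the barometric formula: z = H ln(P₀/P).
P₀/P = 747.6/556.2 = 1.3441; ln(1.3441) = 0.29572.
z = 7989.0 × 0.29572 = 2362.5 m.

z ≈ 2400 m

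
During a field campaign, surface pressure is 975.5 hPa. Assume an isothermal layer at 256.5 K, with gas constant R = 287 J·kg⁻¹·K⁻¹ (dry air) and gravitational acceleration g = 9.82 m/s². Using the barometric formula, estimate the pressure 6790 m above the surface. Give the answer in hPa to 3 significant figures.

Scale height: H = RT/g = 287 × 256.5 / 9.82 = 7496.5 m.
Barometric formula: P = P₀ exp(−z/H).
z/H = 6790.0/7496.5 = 0.90576; exp(−0.90576) = 0.40423.
P = 975.5 × 0.40423 = 394.33 hPa.

P ≈ 394 hPa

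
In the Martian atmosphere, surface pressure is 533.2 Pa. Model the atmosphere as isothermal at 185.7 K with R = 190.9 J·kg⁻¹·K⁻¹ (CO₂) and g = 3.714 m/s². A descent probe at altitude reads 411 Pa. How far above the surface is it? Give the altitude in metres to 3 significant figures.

Scale height: H = RT/g = 190.9 × 185.7 / 3.714 = 9545.0 m.
Invert the barometric formula: z = H ln(P₀/P).
P₀/P = 533.2/411 = 1.2973; ln(1.2973) = 0.26029.
z = 9545.0 × 0.26029 = 2484.5 m.

z ≈ 2480 m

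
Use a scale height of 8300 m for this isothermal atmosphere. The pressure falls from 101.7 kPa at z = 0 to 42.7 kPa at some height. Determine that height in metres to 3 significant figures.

z ≈ 7200 m

Invert the barometric formula: z = H ln(P₀/P).
P₀/P = 101.7/42.7 = 2.3817; ln(2.3817) = 0.86781.
z = 8300.0 × 0.86781 = 7202.8 m.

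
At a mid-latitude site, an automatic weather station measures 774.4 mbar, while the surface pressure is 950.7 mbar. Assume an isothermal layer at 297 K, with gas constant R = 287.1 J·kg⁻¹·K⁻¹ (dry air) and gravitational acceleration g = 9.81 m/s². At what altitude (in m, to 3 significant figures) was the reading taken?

z ≈ 1780 m

Scale height: H = RT/g = 287.1 × 297 / 9.81 = 8692.0 m.
Invert the barometric formula: z = H ln(P₀/P).
P₀/P = 950.7/774.4 = 1.2277; ln(1.2277) = 0.20514.
z = 8692.0 × 0.20514 = 1783.1 m.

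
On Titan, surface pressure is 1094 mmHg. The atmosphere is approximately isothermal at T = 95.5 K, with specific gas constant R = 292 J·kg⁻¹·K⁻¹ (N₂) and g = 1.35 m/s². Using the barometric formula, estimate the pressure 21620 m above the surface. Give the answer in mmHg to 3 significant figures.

P ≈ 384 mmHg

Scale height: H = RT/g = 292 × 95.5 / 1.35 = 20656 m.
Barometric formula: P = P₀ exp(−z/H).
z/H = 21620/20656 = 1.0467; exp(−1.0467) = 0.35109.
P = 1094 × 0.35109 = 384.09 mmHg.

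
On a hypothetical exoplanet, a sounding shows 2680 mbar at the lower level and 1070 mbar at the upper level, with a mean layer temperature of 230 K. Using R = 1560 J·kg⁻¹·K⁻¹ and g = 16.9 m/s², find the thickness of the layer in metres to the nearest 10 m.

Hypsometric equation: Δz = (R T̄/g) ln(P₁/P₂).
R T̄/g = 1560 × 230 / 16.9 = 21231 m.
ln(2680/1070) = ln(2.5047) = 0.91817.
Δz = 21231 × 0.91817 = 19494 m.

Δz ≈ 19490 m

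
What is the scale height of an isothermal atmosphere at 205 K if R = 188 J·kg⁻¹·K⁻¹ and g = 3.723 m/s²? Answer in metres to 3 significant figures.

The scale height of an isothermal atmosphere is H = RT/g.
H = 188 × 205 / 3.723 = 38540/3.723 = 10352 m.

H ≈ 10400 m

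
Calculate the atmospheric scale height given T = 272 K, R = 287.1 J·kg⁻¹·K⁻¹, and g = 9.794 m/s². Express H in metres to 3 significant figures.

H ≈ 7970 m

The scale height of an isothermal atmosphere is H = RT/g.
H = 287.1 × 272 / 9.794 = 78091/9.794 = 7973.4 m.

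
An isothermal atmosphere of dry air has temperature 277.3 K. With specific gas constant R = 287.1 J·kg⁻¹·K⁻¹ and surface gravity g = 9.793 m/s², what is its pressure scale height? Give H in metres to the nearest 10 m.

The scale height of an isothermal atmosphere is H = RT/g.
H = 287.1 × 277.3 / 9.793 = 79613/9.793 = 8129.6 m.

H ≈ 8130 m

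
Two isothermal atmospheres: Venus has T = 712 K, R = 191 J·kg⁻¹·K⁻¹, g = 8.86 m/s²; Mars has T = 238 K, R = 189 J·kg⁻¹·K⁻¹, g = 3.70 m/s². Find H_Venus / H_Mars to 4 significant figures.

H = RT/g for each body.
H_Venus = 191 × 712 / 8.86 = 15349 m.
H_Mars = 189 × 238 / 3.70 = 12157 m.
H_Venus/H_Mars = 15349/12157 = 1.2626.

H_Venus/H_Mars ≈ 1.263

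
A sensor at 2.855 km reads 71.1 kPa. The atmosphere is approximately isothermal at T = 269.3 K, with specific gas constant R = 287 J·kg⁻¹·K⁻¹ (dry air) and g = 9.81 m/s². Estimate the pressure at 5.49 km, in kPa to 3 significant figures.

P ≈ 50.9 kPa

Scale height: H = RT/g = 287 × 269.3 / 9.81 = 7878.6 m.
Between two levels, P₂ = P₁ exp(−Δz/H) with Δz = z₂ − z₁.
Δz = 5490.0 − 2855.0 = 2635.0 m; Δz/H = 2635.0/7878.6 = 0.33445.
P₂ = 71.1 × exp(−0.33445) = 71.1 × 0.71573 = 50.888 kPa.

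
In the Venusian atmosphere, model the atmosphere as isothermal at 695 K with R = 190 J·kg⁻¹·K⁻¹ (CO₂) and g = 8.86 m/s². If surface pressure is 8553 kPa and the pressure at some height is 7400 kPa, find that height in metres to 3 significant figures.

Scale height: H = RT/g = 190 × 695 / 8.86 = 14904 m.
Invert the barometric formula: z = H ln(P₀/P).
P₀/P = 8553/7400 = 1.1558; ln(1.1558) = 0.14479.
z = 14904 × 0.14479 = 2158.0 m.

z ≈ 2160 m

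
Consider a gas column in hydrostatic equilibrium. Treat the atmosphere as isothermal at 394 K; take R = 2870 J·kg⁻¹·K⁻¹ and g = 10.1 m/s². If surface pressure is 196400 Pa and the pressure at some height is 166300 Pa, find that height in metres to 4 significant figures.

z ≈ 18630 m

Scale height: H = RT/g = 2870 × 394 / 10.1 = 111960 m.
Invert the barometric formula: z = H ln(P₀/P).
P₀/P = 196400/166300 = 1.1810; ln(1.1810) = 0.16636.
z = 111960 × 0.16636 = 18626 m.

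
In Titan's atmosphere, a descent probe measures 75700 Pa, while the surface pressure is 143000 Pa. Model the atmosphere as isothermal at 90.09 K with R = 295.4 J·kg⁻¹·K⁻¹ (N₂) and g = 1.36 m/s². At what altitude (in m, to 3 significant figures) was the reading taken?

Scale height: H = RT/g = 295.4 × 90.09 / 1.36 = 19568 m.
Invert the barometric formula: z = H ln(P₀/P).
P₀/P = 143000/75700 = 1.8890; ln(1.8890) = 0.63605.
z = 19568 × 0.63605 = 12446 m.

z ≈ 12400 m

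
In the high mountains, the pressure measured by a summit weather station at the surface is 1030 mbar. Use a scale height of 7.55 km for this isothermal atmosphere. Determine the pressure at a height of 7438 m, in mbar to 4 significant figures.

P ≈ 384.6 mbar

Barometric formula: P = P₀ exp(−z/H).
z/H = 7438.0/7550.0 = 0.98517; exp(−0.98517) = 0.37338.
P = 1030 × 0.37338 = 384.58 mbar.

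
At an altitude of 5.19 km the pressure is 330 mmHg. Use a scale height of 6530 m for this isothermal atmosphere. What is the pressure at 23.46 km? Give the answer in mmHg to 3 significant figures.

P ≈ 20.1 mmHg

Between two levels, P₂ = P₁ exp(−Δz/H) with Δz = z₂ − z₁.
Δz = 23460 − 5190.0 = 18270 m; Δz/H = 18270/6530.0 = 2.7979.
P₂ = 330 × exp(−2.7979) = 330 × 0.060938 = 20.110 mmHg.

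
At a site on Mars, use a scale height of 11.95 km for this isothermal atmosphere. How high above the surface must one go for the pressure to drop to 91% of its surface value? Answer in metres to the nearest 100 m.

z ≈ 1100 m

Set P/P₀ = exp(−z/H) = 0.91, so z = −H ln(0.91).
−ln(0.91) = 0.094311; z = 11950 × 0.094311 = 1127.0 m.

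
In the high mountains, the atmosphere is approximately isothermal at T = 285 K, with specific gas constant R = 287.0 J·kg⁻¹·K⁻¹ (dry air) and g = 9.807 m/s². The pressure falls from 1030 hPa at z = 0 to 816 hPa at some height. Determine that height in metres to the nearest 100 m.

Scale height: H = RT/g = 287.0 × 285 / 9.807 = 8340.5 m.
Invert the barometric formula: z = H ln(P₀/P).
P₀/P = 1030/816 = 1.2623; ln(1.2623) = 0.23294.
z = 8340.5 × 0.23294 = 1942.8 m.

z ≈ 1900 m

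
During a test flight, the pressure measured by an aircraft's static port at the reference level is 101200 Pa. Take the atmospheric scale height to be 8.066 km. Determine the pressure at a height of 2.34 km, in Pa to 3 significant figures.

P ≈ 75700 Pa

Barometric formula: P = P₀ exp(−z/H).
z/H = 2340.0/8066.0 = 0.29011; exp(−0.29011) = 0.74818.
P = 101200 × 0.74818 = 75716 Pa.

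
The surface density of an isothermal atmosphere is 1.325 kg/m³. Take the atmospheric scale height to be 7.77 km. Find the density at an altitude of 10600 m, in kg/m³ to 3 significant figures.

In an isothermal atmosphere, density decays like pressure: ρ = ρ₀ exp(−z/H).
z/H = 10600/7770.0 = 1.3642; exp(−1.3642) = 0.25559.
ρ = 1.325 × 0.25559 = 0.33866 kg/m³.

ρ ≈ 0.339 kg/m³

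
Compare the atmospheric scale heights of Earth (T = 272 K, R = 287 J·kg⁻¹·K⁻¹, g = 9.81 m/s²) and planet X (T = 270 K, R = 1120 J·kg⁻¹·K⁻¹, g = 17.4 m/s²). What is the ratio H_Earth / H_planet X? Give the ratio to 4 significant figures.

H_Earth/H_planet X ≈ 0.4579

H = RT/g for each body.
H_Earth = 287 × 272 / 9.81 = 7957.6 m.
H_planet X = 1120 × 270 / 17.4 = 17379 m.
H_Earth/H_planet X = 7957.6/17379 = 0.45789.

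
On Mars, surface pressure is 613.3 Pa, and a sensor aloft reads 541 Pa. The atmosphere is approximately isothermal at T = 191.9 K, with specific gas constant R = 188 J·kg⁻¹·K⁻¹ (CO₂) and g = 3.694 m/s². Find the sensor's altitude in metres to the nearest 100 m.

z ≈ 1200 m

Scale height: H = RT/g = 188 × 191.9 / 3.694 = 9766.4 m.
Invert the barometric formula: z = H ln(P₀/P).
P₀/P = 613.3/541 = 1.1336; ln(1.1336) = 0.12540.
z = 9766.4 × 0.12540 = 1224.7 m.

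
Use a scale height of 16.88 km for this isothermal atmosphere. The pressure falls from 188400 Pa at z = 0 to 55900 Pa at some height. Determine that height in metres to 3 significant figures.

Invert the barometric formula: z = H ln(P₀/P).
P₀/P = 188400/55900 = 3.3703; ln(3.3703) = 1.2150.
z = 16880 × 1.2150 = 20509 m.

z ≈ 20500 m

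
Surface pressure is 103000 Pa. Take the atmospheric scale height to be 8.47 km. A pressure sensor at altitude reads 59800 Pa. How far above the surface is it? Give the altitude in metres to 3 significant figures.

z ≈ 4610 m

Invert the barometric formula: z = H ln(P₀/P).
P₀/P = 103000/59800 = 1.7224; ln(1.7224) = 0.54372.
z = 8470.0 × 0.54372 = 4605.3 m.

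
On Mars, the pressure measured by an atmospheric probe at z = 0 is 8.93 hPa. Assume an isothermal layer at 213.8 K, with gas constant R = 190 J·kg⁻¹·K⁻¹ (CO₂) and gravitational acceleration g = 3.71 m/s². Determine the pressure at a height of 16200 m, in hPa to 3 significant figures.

P ≈ 2.03 hPa

Scale height: H = RT/g = 190 × 213.8 / 3.71 = 10949 m.
Barometric formula: P = P₀ exp(−z/H).
z/H = 16200/10949 = 1.4796; exp(−1.4796) = 0.22773.
P = 8.93 × 0.22773 = 2.0336 hPa.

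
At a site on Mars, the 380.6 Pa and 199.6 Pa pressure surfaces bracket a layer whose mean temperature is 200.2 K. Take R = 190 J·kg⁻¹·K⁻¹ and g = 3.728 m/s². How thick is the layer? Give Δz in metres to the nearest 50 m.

Δz ≈ 6600 m

Hypsometric equation: Δz = (R T̄/g) ln(P₁/P₂).
R T̄/g = 190 × 200.2 / 3.728 = 10203 m.
ln(380.6/199.6) = ln(1.9068) = 0.64543.
Δz = 10203 × 0.64543 = 6585.3 m.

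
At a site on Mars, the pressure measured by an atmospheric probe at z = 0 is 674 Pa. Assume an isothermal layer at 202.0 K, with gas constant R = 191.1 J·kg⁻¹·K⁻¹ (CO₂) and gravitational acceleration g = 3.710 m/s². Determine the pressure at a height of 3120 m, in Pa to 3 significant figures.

P ≈ 499 Pa

Scale height: H = RT/g = 191.1 × 202.0 / 3.710 = 10405 m.
Barometric formula: P = P₀ exp(−z/H).
z/H = 3120.0/10405 = 0.29986; exp(−0.29986) = 0.74092.
P = 674 × 0.74092 = 499.38 Pa.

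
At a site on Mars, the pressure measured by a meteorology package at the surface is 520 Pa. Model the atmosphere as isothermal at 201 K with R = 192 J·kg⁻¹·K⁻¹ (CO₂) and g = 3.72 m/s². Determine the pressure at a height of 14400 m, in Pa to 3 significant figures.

P ≈ 130 Pa

Scale height: H = RT/g = 192 × 201 / 3.72 = 10374 m.
Barometric formula: P = P₀ exp(−z/H).
z/H = 14400/10374 = 1.3881; exp(−1.3881) = 0.24955.
P = 520 × 0.24955 = 129.77 Pa.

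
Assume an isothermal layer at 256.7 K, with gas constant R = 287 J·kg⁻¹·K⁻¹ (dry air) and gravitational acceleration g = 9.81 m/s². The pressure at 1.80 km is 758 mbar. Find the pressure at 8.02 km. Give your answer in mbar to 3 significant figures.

P ≈ 331 mbar

Scale height: H = RT/g = 287 × 256.7 / 9.81 = 7510.0 m.
Between two levels, P₂ = P₁ exp(−Δz/H) with Δz = z₂ − z₁.
Δz = 8020.0 − 1800.0 = 6220.0 m; Δz/H = 6220.0/7510.0 = 0.82823.
P₂ = 758 × exp(−0.82823) = 758 × 0.43682 = 331.11 mbar.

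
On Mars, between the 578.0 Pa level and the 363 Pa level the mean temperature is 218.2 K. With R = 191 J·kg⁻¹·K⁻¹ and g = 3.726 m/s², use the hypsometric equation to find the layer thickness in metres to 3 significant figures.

Hypsometric equation: Δz = (R T̄/g) ln(P₁/P₂).
R T̄/g = 191 × 218.2 / 3.726 = 11185 m.
ln(578.0/363) = ln(1.5923) = 0.46518.
Δz = 11185 × 0.46518 = 5203.0 m.

Δz ≈ 5200 m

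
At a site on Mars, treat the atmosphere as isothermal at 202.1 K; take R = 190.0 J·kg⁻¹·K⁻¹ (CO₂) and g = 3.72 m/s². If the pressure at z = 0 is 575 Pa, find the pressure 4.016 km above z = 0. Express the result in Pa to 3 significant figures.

P ≈ 390 Pa

Scale height: H = RT/g = 190.0 × 202.1 / 3.72 = 10322 m.
Barometric formula: P = P₀ exp(−z/H).
z/H = 4016.0/10322 = 0.38907; exp(−0.38907) = 0.67769.
P = 575 × 0.67769 = 389.67 Pa.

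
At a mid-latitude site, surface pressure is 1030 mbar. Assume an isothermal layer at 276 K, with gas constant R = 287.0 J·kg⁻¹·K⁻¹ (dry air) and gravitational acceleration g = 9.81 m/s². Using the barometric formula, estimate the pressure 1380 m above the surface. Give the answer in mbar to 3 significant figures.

Scale height: H = RT/g = 287.0 × 276 / 9.81 = 8074.6 m.
Barometric formula: P = P₀ exp(−z/H).
z/H = 1380.0/8074.6 = 0.17091; exp(−0.17091) = 0.84290.
P = 1030 × 0.84290 = 868.19 mbar.

P ≈ 868 mbar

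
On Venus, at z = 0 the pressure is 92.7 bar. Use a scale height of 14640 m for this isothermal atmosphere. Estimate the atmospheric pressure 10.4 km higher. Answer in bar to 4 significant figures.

P ≈ 45.56 bar

Barometric formula: P = P₀ exp(−z/H).
z/H = 10400/14640 = 0.71038; exp(−0.71038) = 0.49146.
P = 92.7 × 0.49146 = 45.558 bar.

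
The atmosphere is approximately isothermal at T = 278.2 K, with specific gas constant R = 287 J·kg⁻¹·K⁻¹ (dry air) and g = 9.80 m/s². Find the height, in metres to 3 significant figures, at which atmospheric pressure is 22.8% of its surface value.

z ≈ 12000 m

Scale height: H = RT/g = 287 × 278.2 / 9.80 = 8147.3 m.
Set P/P₀ = exp(−z/H) = 0.228, so z = −H ln(0.228).
−ln(0.228) = 1.4784; z = 8147.3 × 1.4784 = 12045 m.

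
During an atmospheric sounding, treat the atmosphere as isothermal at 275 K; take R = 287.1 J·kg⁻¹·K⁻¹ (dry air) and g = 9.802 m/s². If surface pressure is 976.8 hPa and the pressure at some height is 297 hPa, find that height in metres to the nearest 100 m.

z ≈ 9600 m

Scale height: H = RT/g = 287.1 × 275 / 9.802 = 8054.7 m.
Invert the barometric formula: z = H ln(P₀/P).
P₀/P = 976.8/297 = 3.2889; ln(3.2889) = 1.1906.
z = 8054.7 × 1.1906 = 9589.9 m.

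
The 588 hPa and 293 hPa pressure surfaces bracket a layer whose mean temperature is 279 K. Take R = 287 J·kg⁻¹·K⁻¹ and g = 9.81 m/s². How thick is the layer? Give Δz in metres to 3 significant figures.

Hypsometric equation: Δz = (R T̄/g) ln(P₁/P₂).
R T̄/g = 287 × 279 / 9.81 = 8162.4 m.
ln(588/293) = ln(2.0068) = 0.69654.
Δz = 8162.4 × 0.69654 = 5685.4 m.

Δz ≈ 5690 m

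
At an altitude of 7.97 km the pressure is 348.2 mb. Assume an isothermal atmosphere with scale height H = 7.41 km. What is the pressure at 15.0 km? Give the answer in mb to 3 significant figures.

P ≈ 135 mb

Between two levels, P₂ = P₁ exp(−Δz/H) with Δz = z₂ − z₁.
Δz = 15000 − 7970.0 = 7030.0 m; Δz/H = 7030.0/7410.0 = 0.94872.
P₂ = 348.2 × exp(−0.94872) = 348.2 × 0.38724 = 134.84 mb.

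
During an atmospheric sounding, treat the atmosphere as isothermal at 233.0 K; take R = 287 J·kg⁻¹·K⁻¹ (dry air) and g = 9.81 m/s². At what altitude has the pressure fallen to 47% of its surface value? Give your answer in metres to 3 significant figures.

z ≈ 5150 m

Scale height: H = RT/g = 287 × 233.0 / 9.81 = 6816.6 m.
Set P/P₀ = exp(−z/H) = 0.47, so z = −H ln(0.47).
−ln(0.47) = 0.75502; z = 6816.6 × 0.75502 = 5146.7 m.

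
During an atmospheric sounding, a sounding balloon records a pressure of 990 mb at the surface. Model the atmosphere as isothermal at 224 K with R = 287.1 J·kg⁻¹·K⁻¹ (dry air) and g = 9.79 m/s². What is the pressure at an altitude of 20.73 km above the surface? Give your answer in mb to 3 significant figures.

Scale height: H = RT/g = 287.1 × 224 / 9.79 = 6569.0 m.
Barometric formula: P = P₀ exp(−z/H).
z/H = 20730/6569.0 = 3.1557; exp(−3.1557) = 0.042609.
P = 990 × 0.042609 = 42.183 mb.

P ≈ 42.2 mb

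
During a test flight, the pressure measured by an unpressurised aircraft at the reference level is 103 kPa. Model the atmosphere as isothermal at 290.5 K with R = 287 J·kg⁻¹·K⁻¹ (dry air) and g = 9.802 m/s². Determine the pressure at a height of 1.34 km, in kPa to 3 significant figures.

Scale height: H = RT/g = 287 × 290.5 / 9.802 = 8505.8 m.
Barometric formula: P = P₀ exp(−z/H).
z/H = 1340.0/8505.8 = 0.15754; exp(−0.15754) = 0.85424.
P = 103 × 0.85424 = 87.987 kPa.

P ≈ 88.0 kPa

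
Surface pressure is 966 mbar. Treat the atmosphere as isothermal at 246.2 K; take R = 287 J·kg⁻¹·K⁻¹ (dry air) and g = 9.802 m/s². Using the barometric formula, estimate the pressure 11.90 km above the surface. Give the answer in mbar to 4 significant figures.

P ≈ 185.4 mbar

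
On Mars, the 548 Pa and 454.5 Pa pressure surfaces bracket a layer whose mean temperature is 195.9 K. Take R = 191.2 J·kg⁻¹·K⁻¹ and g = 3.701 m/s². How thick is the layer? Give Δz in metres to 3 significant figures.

Δz ≈ 1890 m

Hypsometric equation: Δz = (R T̄/g) ln(P₁/P₂).
R T̄/g = 191.2 × 195.9 / 3.701 = 10121 m.
ln(548/454.5) = ln(1.2057) = 0.18706.
Δz = 10121 × 0.18706 = 1893.2 m.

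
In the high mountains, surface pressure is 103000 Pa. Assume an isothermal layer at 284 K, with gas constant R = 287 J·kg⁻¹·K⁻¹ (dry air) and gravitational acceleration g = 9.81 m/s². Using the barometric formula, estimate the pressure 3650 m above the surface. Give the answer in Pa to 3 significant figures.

Scale height: H = RT/g = 287 × 284 / 9.81 = 8308.7 m.
Barometric formula: P = P₀ exp(−z/H).
z/H = 3650.0/8308.7 = 0.43930; exp(−0.43930) = 0.64449.
P = 103000 × 0.64449 = 66382 Pa.

P ≈ 66400 Pa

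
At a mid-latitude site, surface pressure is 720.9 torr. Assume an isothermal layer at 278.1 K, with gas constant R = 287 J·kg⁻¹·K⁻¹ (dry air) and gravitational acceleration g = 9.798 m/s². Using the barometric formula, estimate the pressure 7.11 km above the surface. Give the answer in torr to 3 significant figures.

Scale height: H = RT/g = 287 × 278.1 / 9.798 = 8146.0 m.
Barometric formula: P = P₀ exp(−z/H).
z/H = 7110.0/8146.0 = 0.87282; exp(−0.87282) = 0.41777.
P = 720.9 × 0.41777 = 301.17 torr.

P ≈ 301 torr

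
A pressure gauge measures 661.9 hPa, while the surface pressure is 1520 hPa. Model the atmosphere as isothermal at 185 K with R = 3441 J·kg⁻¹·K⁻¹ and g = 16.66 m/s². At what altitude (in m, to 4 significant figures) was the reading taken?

z ≈ 31770 m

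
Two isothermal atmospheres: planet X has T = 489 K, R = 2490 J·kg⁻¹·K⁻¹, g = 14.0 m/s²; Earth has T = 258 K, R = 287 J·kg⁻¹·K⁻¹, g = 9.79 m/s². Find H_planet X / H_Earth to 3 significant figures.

H_planet X/H_Earth ≈ 11.5

H = RT/g for each body.
H_planet X = 2490 × 489 / 14.0 = 86972 m.
H_Earth = 287 × 258 / 9.79 = 7563.4 m.
H_planet X/H_Earth = 86972/7563.4 = 11.499.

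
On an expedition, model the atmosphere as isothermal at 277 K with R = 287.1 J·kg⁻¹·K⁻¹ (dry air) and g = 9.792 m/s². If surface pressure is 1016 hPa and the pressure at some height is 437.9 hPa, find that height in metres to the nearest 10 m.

Scale height: H = RT/g = 287.1 × 277 / 9.792 = 8121.6 m.
Invert the barometric formula: z = H ln(P₀/P).
P₀/P = 1016/437.9 = 2.3202; ln(2.3202) = 0.84165.
z = 8121.6 × 0.84165 = 6835.5 m.

z ≈ 6840 m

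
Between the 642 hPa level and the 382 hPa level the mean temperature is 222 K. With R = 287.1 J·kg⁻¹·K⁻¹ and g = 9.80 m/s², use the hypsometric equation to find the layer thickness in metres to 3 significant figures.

Hypsometric equation: Δz = (R T̄/g) ln(P₁/P₂).
R T̄/g = 287.1 × 222 / 9.80 = 6503.7 m.
ln(642/382) = ln(1.6806) = 0.51915.
Δz = 6503.7 × 0.51915 = 3376.4 m.

Δz ≈ 3380 m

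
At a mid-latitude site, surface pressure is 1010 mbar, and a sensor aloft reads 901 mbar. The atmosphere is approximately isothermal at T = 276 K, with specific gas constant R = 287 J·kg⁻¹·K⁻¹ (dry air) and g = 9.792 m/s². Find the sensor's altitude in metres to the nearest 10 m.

z ≈ 920 m

Scale height: H = RT/g = 287 × 276 / 9.792 = 8089.5 m.
Invert the barometric formula: z = H ln(P₀/P).
P₀/P = 1010/901 = 1.1210; ln(1.1210) = 0.11422.
z = 8089.5 × 0.11422 = 923.98 m.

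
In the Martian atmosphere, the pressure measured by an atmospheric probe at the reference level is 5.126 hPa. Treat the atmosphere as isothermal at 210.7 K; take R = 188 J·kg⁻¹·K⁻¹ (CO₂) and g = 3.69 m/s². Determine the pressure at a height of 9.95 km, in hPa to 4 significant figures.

P ≈ 2.029 hPa

Scale height: H = RT/g = 188 × 210.7 / 3.69 = 10735 m.
Barometric formula: P = P₀ exp(−z/H).
z/H = 9950.0/10735 = 0.92687; exp(−0.92687) = 0.39579.
P = 5.126 × 0.39579 = 2.0288 hPa.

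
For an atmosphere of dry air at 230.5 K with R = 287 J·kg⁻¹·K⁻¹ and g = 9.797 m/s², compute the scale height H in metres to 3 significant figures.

H ≈ 6750 m

The scale height of an isothermal atmosphere is H = RT/g.
H = 287 × 230.5 / 9.797 = 66154/9.797 = 6752.5 m.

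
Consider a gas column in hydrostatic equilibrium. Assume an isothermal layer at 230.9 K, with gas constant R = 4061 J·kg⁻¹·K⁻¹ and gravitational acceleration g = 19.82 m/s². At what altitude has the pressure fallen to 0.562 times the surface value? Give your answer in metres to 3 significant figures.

Scale height: H = RT/g = 4061 × 230.9 / 19.82 = 47310 m.
Set P/P₀ = exp(−z/H) = 0.562, so z = −H ln(0.562).
−ln(0.562) = 0.57625; z = 47310 × 0.57625 = 27262 m.

z ≈ 27300 m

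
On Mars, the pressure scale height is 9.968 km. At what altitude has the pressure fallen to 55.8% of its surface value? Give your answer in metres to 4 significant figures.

Set P/P₀ = exp(−z/H) = 0.558, so z = −H ln(0.558).
−ln(0.558) = 0.58340; z = 9968.0 × 0.58340 = 5815.3 m.

z ≈ 5815 m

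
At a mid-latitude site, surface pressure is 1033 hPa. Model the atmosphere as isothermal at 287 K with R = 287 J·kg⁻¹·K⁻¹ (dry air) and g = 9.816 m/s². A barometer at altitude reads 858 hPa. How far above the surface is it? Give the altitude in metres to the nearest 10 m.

z ≈ 1560 m

Scale height: H = RT/g = 287 × 287 / 9.816 = 8391.3 m.
Invert the barometric formula: z = H ln(P₀/P).
P₀/P = 1033/858 = 1.2040; ln(1.2040) = 0.18565.
z = 8391.3 × 0.18565 = 1557.8 m.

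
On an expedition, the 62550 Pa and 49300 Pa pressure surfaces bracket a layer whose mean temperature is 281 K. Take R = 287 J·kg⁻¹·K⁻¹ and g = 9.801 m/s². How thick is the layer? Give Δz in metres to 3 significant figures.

Δz ≈ 1960 m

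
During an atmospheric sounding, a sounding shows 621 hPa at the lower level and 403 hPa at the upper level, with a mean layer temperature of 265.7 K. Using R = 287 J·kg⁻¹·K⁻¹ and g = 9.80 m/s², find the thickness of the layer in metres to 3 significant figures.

Δz ≈ 3360 m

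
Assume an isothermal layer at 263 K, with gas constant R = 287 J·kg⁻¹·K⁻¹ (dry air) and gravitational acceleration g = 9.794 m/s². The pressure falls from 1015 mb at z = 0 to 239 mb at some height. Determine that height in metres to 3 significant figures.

Scale height: H = RT/g = 287 × 263 / 9.794 = 7706.9 m.
Invert the barometric formula: z = H ln(P₀/P).
P₀/P = 1015/239 = 4.2469; ln(4.2469) = 1.4462.
z = 7706.9 × 1.4462 = 11146 m.

z ≈ 11100 m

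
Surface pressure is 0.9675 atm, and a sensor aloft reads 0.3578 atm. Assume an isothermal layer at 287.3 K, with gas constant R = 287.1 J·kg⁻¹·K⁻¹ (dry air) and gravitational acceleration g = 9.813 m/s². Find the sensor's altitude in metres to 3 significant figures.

z ≈ 8360 m

Scale height: H = RT/g = 287.1 × 287.3 / 9.813 = 8405.6 m.
Invert the barometric formula: z = H ln(P₀/P).
P₀/P = 0.9675/0.3578 = 2.7040; ln(2.7040) = 0.99473.
z = 8405.6 × 0.99473 = 8361.3 m.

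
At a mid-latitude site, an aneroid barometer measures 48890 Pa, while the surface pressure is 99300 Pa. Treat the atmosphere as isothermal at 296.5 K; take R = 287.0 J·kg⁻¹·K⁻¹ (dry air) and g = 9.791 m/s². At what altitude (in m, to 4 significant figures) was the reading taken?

z ≈ 6158 m

Scale height: H = RT/g = 287.0 × 296.5 / 9.791 = 8691.2 m.
Invert the barometric formula: z = H ln(P₀/P).
P₀/P = 99300/48890 = 2.0311; ln(2.0311) = 0.70858.
z = 8691.2 × 0.70858 = 6158.4 m.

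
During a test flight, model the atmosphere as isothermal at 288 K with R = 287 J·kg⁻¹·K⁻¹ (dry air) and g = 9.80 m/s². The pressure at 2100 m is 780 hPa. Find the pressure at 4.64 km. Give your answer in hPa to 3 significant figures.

P ≈ 577 hPa

Scale height: H = RT/g = 287 × 288 / 9.80 = 8434.3 m.
Between two levels, P₂ = P₁ exp(−Δz/H) with Δz = z₂ − z₁.
Δz = 4640.0 − 2100.0 = 2540.0 m; Δz/H = 2540.0/8434.3 = 0.30115.
P₂ = 780 × exp(−0.30115) = 780 × 0.73997 = 577.18 hPa.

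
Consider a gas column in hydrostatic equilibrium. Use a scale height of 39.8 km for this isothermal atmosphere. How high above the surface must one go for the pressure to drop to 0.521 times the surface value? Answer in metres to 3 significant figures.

Set P/P₀ = exp(−z/H) = 0.521, so z = −H ln(0.521).
−ln(0.521) = 0.65201; z = 39800 × 0.65201 = 25950 m.

z ≈ 25900 m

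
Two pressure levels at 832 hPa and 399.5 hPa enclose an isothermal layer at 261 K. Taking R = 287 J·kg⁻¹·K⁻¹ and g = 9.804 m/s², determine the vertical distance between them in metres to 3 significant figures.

Δz ≈ 5610 m

Hypsometric equation: Δz = (R T̄/g) ln(P₁/P₂).
R T̄/g = 287 × 261 / 9.804 = 7640.5 m.
ln(832/399.5) = ln(2.0826) = 0.73362.
Δz = 7640.5 × 0.73362 = 5605.2 m.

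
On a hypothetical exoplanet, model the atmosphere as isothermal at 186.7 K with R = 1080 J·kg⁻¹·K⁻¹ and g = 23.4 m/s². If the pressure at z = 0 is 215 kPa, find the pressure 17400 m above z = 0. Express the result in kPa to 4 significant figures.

Scale height: H = RT/g = 1080 × 186.7 / 23.4 = 8616.9 m.
Barometric formula: P = P₀ exp(−z/H).
z/H = 17400/8616.9 = 2.0193; exp(−2.0193) = 0.13275.
P = 215 × 0.13275 = 28.541 kPa.

P ≈ 28.54 kPa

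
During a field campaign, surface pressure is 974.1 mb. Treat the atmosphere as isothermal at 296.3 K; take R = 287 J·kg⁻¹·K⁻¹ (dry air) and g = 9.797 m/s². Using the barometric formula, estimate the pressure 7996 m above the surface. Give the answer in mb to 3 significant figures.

Scale height: H = RT/g = 287 × 296.3 / 9.797 = 8680.0 m.
Barometric formula: P = P₀ exp(−z/H).
z/H = 7996.0/8680.0 = 0.92120; exp(−0.92120) = 0.39804.
P = 974.1 × 0.39804 = 387.73 mb.

P ≈ 388 mb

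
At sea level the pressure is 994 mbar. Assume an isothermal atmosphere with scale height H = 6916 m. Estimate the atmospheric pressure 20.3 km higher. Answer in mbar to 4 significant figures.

P ≈ 52.80 mbar

Barometric formula: P = P₀ exp(−z/H).
z/H = 20300/6916.0 = 2.9352; exp(−2.9352) = 0.053120.
P = 994 × 0.053120 = 52.801 mbar.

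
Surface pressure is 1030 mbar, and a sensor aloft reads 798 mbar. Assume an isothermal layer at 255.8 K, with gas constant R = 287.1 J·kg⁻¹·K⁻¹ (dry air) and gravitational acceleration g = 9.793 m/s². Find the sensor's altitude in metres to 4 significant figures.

Scale height: H = RT/g = 287.1 × 255.8 / 9.793 = 7499.3 m.
Invert the barometric formula: z = H ln(P₀/P).
P₀/P = 1030/798 = 1.2907; ln(1.2907) = 0.25518.
z = 7499.3 × 0.25518 = 1913.7 m.

z ≈ 1914 m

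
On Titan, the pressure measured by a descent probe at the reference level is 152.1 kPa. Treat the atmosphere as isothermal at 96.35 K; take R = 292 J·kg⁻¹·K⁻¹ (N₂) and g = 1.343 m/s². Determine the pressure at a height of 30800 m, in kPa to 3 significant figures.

Scale height: H = RT/g = 292 × 96.35 / 1.343 = 20949 m.
Barometric formula: P = P₀ exp(−z/H).
z/H = 30800/20949 = 1.4702; exp(−1.4702) = 0.22988.
P = 152.1 × 0.22988 = 34.965 kPa.

P ≈ 35.0 kPa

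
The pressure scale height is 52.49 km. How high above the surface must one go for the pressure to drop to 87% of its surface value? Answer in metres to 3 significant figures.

z ≈ 7310 m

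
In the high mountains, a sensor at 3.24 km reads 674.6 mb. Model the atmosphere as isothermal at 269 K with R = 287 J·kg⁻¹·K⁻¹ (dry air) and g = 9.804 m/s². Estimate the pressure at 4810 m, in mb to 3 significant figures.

Scale height: H = RT/g = 287 × 269 / 9.804 = 7874.6 m.
Between two levels, P₂ = P₁ exp(−Δz/H) with Δz = z₂ − z₁.
Δz = 4810.0 − 3240.0 = 1570.0 m; Δz/H = 1570.0/7874.6 = 0.19938.
P₂ = 674.6 × exp(−0.19938) = 674.6 × 0.81924 = 552.66 mb.

P ≈ 553 mb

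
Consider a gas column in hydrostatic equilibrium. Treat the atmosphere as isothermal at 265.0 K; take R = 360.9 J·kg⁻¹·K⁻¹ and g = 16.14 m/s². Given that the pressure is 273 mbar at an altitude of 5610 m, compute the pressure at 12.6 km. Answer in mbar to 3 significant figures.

P ≈ 83.9 mbar

Scale height: H = RT/g = 360.9 × 265.0 / 16.14 = 5925.6 m.
Between two levels, P₂ = P₁ exp(−Δz/H) with Δz = z₂ − z₁.
Δz = 12600 − 5610.0 = 6990.0 m; Δz/H = 6990.0/5925.6 = 1.1796.
P₂ = 273 × exp(−1.1796) = 273 × 0.30740 = 83.920 mbar.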